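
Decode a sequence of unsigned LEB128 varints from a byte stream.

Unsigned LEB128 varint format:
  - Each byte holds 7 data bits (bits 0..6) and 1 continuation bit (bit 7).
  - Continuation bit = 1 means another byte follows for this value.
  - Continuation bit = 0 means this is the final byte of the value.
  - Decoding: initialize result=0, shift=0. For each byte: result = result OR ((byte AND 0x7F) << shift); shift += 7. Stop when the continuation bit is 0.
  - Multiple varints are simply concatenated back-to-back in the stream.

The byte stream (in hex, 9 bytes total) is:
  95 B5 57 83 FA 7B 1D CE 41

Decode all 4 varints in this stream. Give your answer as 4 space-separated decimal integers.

Answer: 1432213 2030851 29 8398

Derivation:
  byte[0]=0x95 cont=1 payload=0x15=21: acc |= 21<<0 -> acc=21 shift=7
  byte[1]=0xB5 cont=1 payload=0x35=53: acc |= 53<<7 -> acc=6805 shift=14
  byte[2]=0x57 cont=0 payload=0x57=87: acc |= 87<<14 -> acc=1432213 shift=21 [end]
Varint 1: bytes[0:3] = 95 B5 57 -> value 1432213 (3 byte(s))
  byte[3]=0x83 cont=1 payload=0x03=3: acc |= 3<<0 -> acc=3 shift=7
  byte[4]=0xFA cont=1 payload=0x7A=122: acc |= 122<<7 -> acc=15619 shift=14
  byte[5]=0x7B cont=0 payload=0x7B=123: acc |= 123<<14 -> acc=2030851 shift=21 [end]
Varint 2: bytes[3:6] = 83 FA 7B -> value 2030851 (3 byte(s))
  byte[6]=0x1D cont=0 payload=0x1D=29: acc |= 29<<0 -> acc=29 shift=7 [end]
Varint 3: bytes[6:7] = 1D -> value 29 (1 byte(s))
  byte[7]=0xCE cont=1 payload=0x4E=78: acc |= 78<<0 -> acc=78 shift=7
  byte[8]=0x41 cont=0 payload=0x41=65: acc |= 65<<7 -> acc=8398 shift=14 [end]
Varint 4: bytes[7:9] = CE 41 -> value 8398 (2 byte(s))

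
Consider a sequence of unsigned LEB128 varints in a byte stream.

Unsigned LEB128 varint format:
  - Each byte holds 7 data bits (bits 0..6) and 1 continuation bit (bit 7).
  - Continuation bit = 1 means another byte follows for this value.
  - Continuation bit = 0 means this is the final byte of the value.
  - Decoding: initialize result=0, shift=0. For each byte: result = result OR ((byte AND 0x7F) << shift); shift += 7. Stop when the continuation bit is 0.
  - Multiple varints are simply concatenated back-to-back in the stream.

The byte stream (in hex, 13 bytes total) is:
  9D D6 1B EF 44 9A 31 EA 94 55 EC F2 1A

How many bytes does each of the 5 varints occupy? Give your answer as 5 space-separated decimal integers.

  byte[0]=0x9D cont=1 payload=0x1D=29: acc |= 29<<0 -> acc=29 shift=7
  byte[1]=0xD6 cont=1 payload=0x56=86: acc |= 86<<7 -> acc=11037 shift=14
  byte[2]=0x1B cont=0 payload=0x1B=27: acc |= 27<<14 -> acc=453405 shift=21 [end]
Varint 1: bytes[0:3] = 9D D6 1B -> value 453405 (3 byte(s))
  byte[3]=0xEF cont=1 payload=0x6F=111: acc |= 111<<0 -> acc=111 shift=7
  byte[4]=0x44 cont=0 payload=0x44=68: acc |= 68<<7 -> acc=8815 shift=14 [end]
Varint 2: bytes[3:5] = EF 44 -> value 8815 (2 byte(s))
  byte[5]=0x9A cont=1 payload=0x1A=26: acc |= 26<<0 -> acc=26 shift=7
  byte[6]=0x31 cont=0 payload=0x31=49: acc |= 49<<7 -> acc=6298 shift=14 [end]
Varint 3: bytes[5:7] = 9A 31 -> value 6298 (2 byte(s))
  byte[7]=0xEA cont=1 payload=0x6A=106: acc |= 106<<0 -> acc=106 shift=7
  byte[8]=0x94 cont=1 payload=0x14=20: acc |= 20<<7 -> acc=2666 shift=14
  byte[9]=0x55 cont=0 payload=0x55=85: acc |= 85<<14 -> acc=1395306 shift=21 [end]
Varint 4: bytes[7:10] = EA 94 55 -> value 1395306 (3 byte(s))
  byte[10]=0xEC cont=1 payload=0x6C=108: acc |= 108<<0 -> acc=108 shift=7
  byte[11]=0xF2 cont=1 payload=0x72=114: acc |= 114<<7 -> acc=14700 shift=14
  byte[12]=0x1A cont=0 payload=0x1A=26: acc |= 26<<14 -> acc=440684 shift=21 [end]
Varint 5: bytes[10:13] = EC F2 1A -> value 440684 (3 byte(s))

Answer: 3 2 2 3 3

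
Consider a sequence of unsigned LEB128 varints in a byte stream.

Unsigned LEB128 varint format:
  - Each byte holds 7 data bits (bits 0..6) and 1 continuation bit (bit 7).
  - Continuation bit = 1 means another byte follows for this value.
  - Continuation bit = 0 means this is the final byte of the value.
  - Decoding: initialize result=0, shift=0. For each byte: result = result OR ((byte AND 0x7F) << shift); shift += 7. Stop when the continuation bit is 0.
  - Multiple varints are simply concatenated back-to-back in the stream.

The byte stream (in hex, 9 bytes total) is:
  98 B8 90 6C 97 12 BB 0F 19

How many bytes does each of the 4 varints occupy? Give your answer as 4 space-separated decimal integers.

Answer: 4 2 2 1

Derivation:
  byte[0]=0x98 cont=1 payload=0x18=24: acc |= 24<<0 -> acc=24 shift=7
  byte[1]=0xB8 cont=1 payload=0x38=56: acc |= 56<<7 -> acc=7192 shift=14
  byte[2]=0x90 cont=1 payload=0x10=16: acc |= 16<<14 -> acc=269336 shift=21
  byte[3]=0x6C cont=0 payload=0x6C=108: acc |= 108<<21 -> acc=226761752 shift=28 [end]
Varint 1: bytes[0:4] = 98 B8 90 6C -> value 226761752 (4 byte(s))
  byte[4]=0x97 cont=1 payload=0x17=23: acc |= 23<<0 -> acc=23 shift=7
  byte[5]=0x12 cont=0 payload=0x12=18: acc |= 18<<7 -> acc=2327 shift=14 [end]
Varint 2: bytes[4:6] = 97 12 -> value 2327 (2 byte(s))
  byte[6]=0xBB cont=1 payload=0x3B=59: acc |= 59<<0 -> acc=59 shift=7
  byte[7]=0x0F cont=0 payload=0x0F=15: acc |= 15<<7 -> acc=1979 shift=14 [end]
Varint 3: bytes[6:8] = BB 0F -> value 1979 (2 byte(s))
  byte[8]=0x19 cont=0 payload=0x19=25: acc |= 25<<0 -> acc=25 shift=7 [end]
Varint 4: bytes[8:9] = 19 -> value 25 (1 byte(s))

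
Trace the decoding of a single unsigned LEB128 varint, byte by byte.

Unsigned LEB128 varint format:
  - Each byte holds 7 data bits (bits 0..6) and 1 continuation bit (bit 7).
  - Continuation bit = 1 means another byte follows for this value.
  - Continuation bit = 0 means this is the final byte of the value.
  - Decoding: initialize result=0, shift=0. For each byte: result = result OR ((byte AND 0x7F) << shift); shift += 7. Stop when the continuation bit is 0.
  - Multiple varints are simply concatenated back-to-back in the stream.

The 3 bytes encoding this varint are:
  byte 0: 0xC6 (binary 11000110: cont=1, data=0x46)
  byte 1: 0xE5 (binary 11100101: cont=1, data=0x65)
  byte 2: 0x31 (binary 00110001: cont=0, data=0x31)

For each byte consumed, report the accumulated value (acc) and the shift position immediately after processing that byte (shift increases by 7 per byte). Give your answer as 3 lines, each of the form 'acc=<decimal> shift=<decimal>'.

byte 0=0xC6: payload=0x46=70, contrib = 70<<0 = 70; acc -> 70, shift -> 7
byte 1=0xE5: payload=0x65=101, contrib = 101<<7 = 12928; acc -> 12998, shift -> 14
byte 2=0x31: payload=0x31=49, contrib = 49<<14 = 802816; acc -> 815814, shift -> 21

Answer: acc=70 shift=7
acc=12998 shift=14
acc=815814 shift=21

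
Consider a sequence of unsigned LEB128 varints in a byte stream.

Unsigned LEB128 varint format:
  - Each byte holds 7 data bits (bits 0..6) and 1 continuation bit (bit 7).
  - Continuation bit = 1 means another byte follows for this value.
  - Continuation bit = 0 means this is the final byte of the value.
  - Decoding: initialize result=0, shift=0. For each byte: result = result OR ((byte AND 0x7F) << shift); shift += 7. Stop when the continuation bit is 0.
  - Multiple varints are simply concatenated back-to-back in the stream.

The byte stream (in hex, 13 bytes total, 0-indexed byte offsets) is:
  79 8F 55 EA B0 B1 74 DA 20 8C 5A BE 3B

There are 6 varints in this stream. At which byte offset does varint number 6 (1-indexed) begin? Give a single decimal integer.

  byte[0]=0x79 cont=0 payload=0x79=121: acc |= 121<<0 -> acc=121 shift=7 [end]
Varint 1: bytes[0:1] = 79 -> value 121 (1 byte(s))
  byte[1]=0x8F cont=1 payload=0x0F=15: acc |= 15<<0 -> acc=15 shift=7
  byte[2]=0x55 cont=0 payload=0x55=85: acc |= 85<<7 -> acc=10895 shift=14 [end]
Varint 2: bytes[1:3] = 8F 55 -> value 10895 (2 byte(s))
  byte[3]=0xEA cont=1 payload=0x6A=106: acc |= 106<<0 -> acc=106 shift=7
  byte[4]=0xB0 cont=1 payload=0x30=48: acc |= 48<<7 -> acc=6250 shift=14
  byte[5]=0xB1 cont=1 payload=0x31=49: acc |= 49<<14 -> acc=809066 shift=21
  byte[6]=0x74 cont=0 payload=0x74=116: acc |= 116<<21 -> acc=244078698 shift=28 [end]
Varint 3: bytes[3:7] = EA B0 B1 74 -> value 244078698 (4 byte(s))
  byte[7]=0xDA cont=1 payload=0x5A=90: acc |= 90<<0 -> acc=90 shift=7
  byte[8]=0x20 cont=0 payload=0x20=32: acc |= 32<<7 -> acc=4186 shift=14 [end]
Varint 4: bytes[7:9] = DA 20 -> value 4186 (2 byte(s))
  byte[9]=0x8C cont=1 payload=0x0C=12: acc |= 12<<0 -> acc=12 shift=7
  byte[10]=0x5A cont=0 payload=0x5A=90: acc |= 90<<7 -> acc=11532 shift=14 [end]
Varint 5: bytes[9:11] = 8C 5A -> value 11532 (2 byte(s))
  byte[11]=0xBE cont=1 payload=0x3E=62: acc |= 62<<0 -> acc=62 shift=7
  byte[12]=0x3B cont=0 payload=0x3B=59: acc |= 59<<7 -> acc=7614 shift=14 [end]
Varint 6: bytes[11:13] = BE 3B -> value 7614 (2 byte(s))

Answer: 11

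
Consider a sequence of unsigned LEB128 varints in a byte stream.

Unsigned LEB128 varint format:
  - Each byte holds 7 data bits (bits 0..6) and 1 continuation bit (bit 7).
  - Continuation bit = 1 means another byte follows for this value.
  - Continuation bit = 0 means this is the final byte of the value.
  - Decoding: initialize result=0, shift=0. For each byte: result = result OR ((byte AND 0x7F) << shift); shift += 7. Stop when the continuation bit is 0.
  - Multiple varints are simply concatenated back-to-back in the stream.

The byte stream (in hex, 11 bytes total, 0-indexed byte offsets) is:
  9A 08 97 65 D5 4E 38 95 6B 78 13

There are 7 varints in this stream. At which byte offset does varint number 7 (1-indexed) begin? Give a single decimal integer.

  byte[0]=0x9A cont=1 payload=0x1A=26: acc |= 26<<0 -> acc=26 shift=7
  byte[1]=0x08 cont=0 payload=0x08=8: acc |= 8<<7 -> acc=1050 shift=14 [end]
Varint 1: bytes[0:2] = 9A 08 -> value 1050 (2 byte(s))
  byte[2]=0x97 cont=1 payload=0x17=23: acc |= 23<<0 -> acc=23 shift=7
  byte[3]=0x65 cont=0 payload=0x65=101: acc |= 101<<7 -> acc=12951 shift=14 [end]
Varint 2: bytes[2:4] = 97 65 -> value 12951 (2 byte(s))
  byte[4]=0xD5 cont=1 payload=0x55=85: acc |= 85<<0 -> acc=85 shift=7
  byte[5]=0x4E cont=0 payload=0x4E=78: acc |= 78<<7 -> acc=10069 shift=14 [end]
Varint 3: bytes[4:6] = D5 4E -> value 10069 (2 byte(s))
  byte[6]=0x38 cont=0 payload=0x38=56: acc |= 56<<0 -> acc=56 shift=7 [end]
Varint 4: bytes[6:7] = 38 -> value 56 (1 byte(s))
  byte[7]=0x95 cont=1 payload=0x15=21: acc |= 21<<0 -> acc=21 shift=7
  byte[8]=0x6B cont=0 payload=0x6B=107: acc |= 107<<7 -> acc=13717 shift=14 [end]
Varint 5: bytes[7:9] = 95 6B -> value 13717 (2 byte(s))
  byte[9]=0x78 cont=0 payload=0x78=120: acc |= 120<<0 -> acc=120 shift=7 [end]
Varint 6: bytes[9:10] = 78 -> value 120 (1 byte(s))
  byte[10]=0x13 cont=0 payload=0x13=19: acc |= 19<<0 -> acc=19 shift=7 [end]
Varint 7: bytes[10:11] = 13 -> value 19 (1 byte(s))

Answer: 10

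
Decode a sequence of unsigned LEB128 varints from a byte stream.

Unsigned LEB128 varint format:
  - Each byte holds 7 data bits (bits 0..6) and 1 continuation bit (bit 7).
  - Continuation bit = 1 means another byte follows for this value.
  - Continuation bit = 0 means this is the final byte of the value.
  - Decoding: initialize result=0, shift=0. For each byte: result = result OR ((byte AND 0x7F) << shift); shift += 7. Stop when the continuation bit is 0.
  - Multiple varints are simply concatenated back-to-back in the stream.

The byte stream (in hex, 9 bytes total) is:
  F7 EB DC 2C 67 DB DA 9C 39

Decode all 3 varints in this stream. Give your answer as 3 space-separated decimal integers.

Answer: 93795831 103 120008027

Derivation:
  byte[0]=0xF7 cont=1 payload=0x77=119: acc |= 119<<0 -> acc=119 shift=7
  byte[1]=0xEB cont=1 payload=0x6B=107: acc |= 107<<7 -> acc=13815 shift=14
  byte[2]=0xDC cont=1 payload=0x5C=92: acc |= 92<<14 -> acc=1521143 shift=21
  byte[3]=0x2C cont=0 payload=0x2C=44: acc |= 44<<21 -> acc=93795831 shift=28 [end]
Varint 1: bytes[0:4] = F7 EB DC 2C -> value 93795831 (4 byte(s))
  byte[4]=0x67 cont=0 payload=0x67=103: acc |= 103<<0 -> acc=103 shift=7 [end]
Varint 2: bytes[4:5] = 67 -> value 103 (1 byte(s))
  byte[5]=0xDB cont=1 payload=0x5B=91: acc |= 91<<0 -> acc=91 shift=7
  byte[6]=0xDA cont=1 payload=0x5A=90: acc |= 90<<7 -> acc=11611 shift=14
  byte[7]=0x9C cont=1 payload=0x1C=28: acc |= 28<<14 -> acc=470363 shift=21
  byte[8]=0x39 cont=0 payload=0x39=57: acc |= 57<<21 -> acc=120008027 shift=28 [end]
Varint 3: bytes[5:9] = DB DA 9C 39 -> value 120008027 (4 byte(s))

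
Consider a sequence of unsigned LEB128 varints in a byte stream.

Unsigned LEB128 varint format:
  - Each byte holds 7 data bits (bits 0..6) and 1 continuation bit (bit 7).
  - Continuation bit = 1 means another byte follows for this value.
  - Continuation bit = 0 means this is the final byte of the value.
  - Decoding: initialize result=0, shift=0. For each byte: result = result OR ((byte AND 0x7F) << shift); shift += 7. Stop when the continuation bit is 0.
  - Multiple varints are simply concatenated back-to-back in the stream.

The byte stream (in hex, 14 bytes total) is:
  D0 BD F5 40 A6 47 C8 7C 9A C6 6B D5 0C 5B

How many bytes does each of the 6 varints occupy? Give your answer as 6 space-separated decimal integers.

  byte[0]=0xD0 cont=1 payload=0x50=80: acc |= 80<<0 -> acc=80 shift=7
  byte[1]=0xBD cont=1 payload=0x3D=61: acc |= 61<<7 -> acc=7888 shift=14
  byte[2]=0xF5 cont=1 payload=0x75=117: acc |= 117<<14 -> acc=1924816 shift=21
  byte[3]=0x40 cont=0 payload=0x40=64: acc |= 64<<21 -> acc=136142544 shift=28 [end]
Varint 1: bytes[0:4] = D0 BD F5 40 -> value 136142544 (4 byte(s))
  byte[4]=0xA6 cont=1 payload=0x26=38: acc |= 38<<0 -> acc=38 shift=7
  byte[5]=0x47 cont=0 payload=0x47=71: acc |= 71<<7 -> acc=9126 shift=14 [end]
Varint 2: bytes[4:6] = A6 47 -> value 9126 (2 byte(s))
  byte[6]=0xC8 cont=1 payload=0x48=72: acc |= 72<<0 -> acc=72 shift=7
  byte[7]=0x7C cont=0 payload=0x7C=124: acc |= 124<<7 -> acc=15944 shift=14 [end]
Varint 3: bytes[6:8] = C8 7C -> value 15944 (2 byte(s))
  byte[8]=0x9A cont=1 payload=0x1A=26: acc |= 26<<0 -> acc=26 shift=7
  byte[9]=0xC6 cont=1 payload=0x46=70: acc |= 70<<7 -> acc=8986 shift=14
  byte[10]=0x6B cont=0 payload=0x6B=107: acc |= 107<<14 -> acc=1762074 shift=21 [end]
Varint 4: bytes[8:11] = 9A C6 6B -> value 1762074 (3 byte(s))
  byte[11]=0xD5 cont=1 payload=0x55=85: acc |= 85<<0 -> acc=85 shift=7
  byte[12]=0x0C cont=0 payload=0x0C=12: acc |= 12<<7 -> acc=1621 shift=14 [end]
Varint 5: bytes[11:13] = D5 0C -> value 1621 (2 byte(s))
  byte[13]=0x5B cont=0 payload=0x5B=91: acc |= 91<<0 -> acc=91 shift=7 [end]
Varint 6: bytes[13:14] = 5B -> value 91 (1 byte(s))

Answer: 4 2 2 3 2 1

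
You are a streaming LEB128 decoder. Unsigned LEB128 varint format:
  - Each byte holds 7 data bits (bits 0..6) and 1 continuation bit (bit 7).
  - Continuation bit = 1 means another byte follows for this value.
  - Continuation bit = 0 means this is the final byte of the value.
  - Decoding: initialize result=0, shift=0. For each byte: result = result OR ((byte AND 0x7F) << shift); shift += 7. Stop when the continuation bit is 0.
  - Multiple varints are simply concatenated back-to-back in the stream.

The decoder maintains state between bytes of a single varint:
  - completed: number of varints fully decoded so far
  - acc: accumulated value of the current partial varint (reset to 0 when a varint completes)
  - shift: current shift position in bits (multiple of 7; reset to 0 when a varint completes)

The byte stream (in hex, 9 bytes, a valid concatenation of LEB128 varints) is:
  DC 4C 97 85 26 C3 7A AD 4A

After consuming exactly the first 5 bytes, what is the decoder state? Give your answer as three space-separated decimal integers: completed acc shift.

Answer: 2 0 0

Derivation:
byte[0]=0xDC cont=1 payload=0x5C: acc |= 92<<0 -> completed=0 acc=92 shift=7
byte[1]=0x4C cont=0 payload=0x4C: varint #1 complete (value=9820); reset -> completed=1 acc=0 shift=0
byte[2]=0x97 cont=1 payload=0x17: acc |= 23<<0 -> completed=1 acc=23 shift=7
byte[3]=0x85 cont=1 payload=0x05: acc |= 5<<7 -> completed=1 acc=663 shift=14
byte[4]=0x26 cont=0 payload=0x26: varint #2 complete (value=623255); reset -> completed=2 acc=0 shift=0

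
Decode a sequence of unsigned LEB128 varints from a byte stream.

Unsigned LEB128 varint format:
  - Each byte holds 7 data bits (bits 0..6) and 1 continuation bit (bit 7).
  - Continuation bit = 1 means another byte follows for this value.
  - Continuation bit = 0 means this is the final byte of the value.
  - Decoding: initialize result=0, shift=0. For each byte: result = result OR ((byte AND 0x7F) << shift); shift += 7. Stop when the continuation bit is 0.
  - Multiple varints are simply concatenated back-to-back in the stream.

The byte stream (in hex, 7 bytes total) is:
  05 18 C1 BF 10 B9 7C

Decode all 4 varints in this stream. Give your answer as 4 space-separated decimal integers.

Answer: 5 24 270273 15929

Derivation:
  byte[0]=0x05 cont=0 payload=0x05=5: acc |= 5<<0 -> acc=5 shift=7 [end]
Varint 1: bytes[0:1] = 05 -> value 5 (1 byte(s))
  byte[1]=0x18 cont=0 payload=0x18=24: acc |= 24<<0 -> acc=24 shift=7 [end]
Varint 2: bytes[1:2] = 18 -> value 24 (1 byte(s))
  byte[2]=0xC1 cont=1 payload=0x41=65: acc |= 65<<0 -> acc=65 shift=7
  byte[3]=0xBF cont=1 payload=0x3F=63: acc |= 63<<7 -> acc=8129 shift=14
  byte[4]=0x10 cont=0 payload=0x10=16: acc |= 16<<14 -> acc=270273 shift=21 [end]
Varint 3: bytes[2:5] = C1 BF 10 -> value 270273 (3 byte(s))
  byte[5]=0xB9 cont=1 payload=0x39=57: acc |= 57<<0 -> acc=57 shift=7
  byte[6]=0x7C cont=0 payload=0x7C=124: acc |= 124<<7 -> acc=15929 shift=14 [end]
Varint 4: bytes[5:7] = B9 7C -> value 15929 (2 byte(s))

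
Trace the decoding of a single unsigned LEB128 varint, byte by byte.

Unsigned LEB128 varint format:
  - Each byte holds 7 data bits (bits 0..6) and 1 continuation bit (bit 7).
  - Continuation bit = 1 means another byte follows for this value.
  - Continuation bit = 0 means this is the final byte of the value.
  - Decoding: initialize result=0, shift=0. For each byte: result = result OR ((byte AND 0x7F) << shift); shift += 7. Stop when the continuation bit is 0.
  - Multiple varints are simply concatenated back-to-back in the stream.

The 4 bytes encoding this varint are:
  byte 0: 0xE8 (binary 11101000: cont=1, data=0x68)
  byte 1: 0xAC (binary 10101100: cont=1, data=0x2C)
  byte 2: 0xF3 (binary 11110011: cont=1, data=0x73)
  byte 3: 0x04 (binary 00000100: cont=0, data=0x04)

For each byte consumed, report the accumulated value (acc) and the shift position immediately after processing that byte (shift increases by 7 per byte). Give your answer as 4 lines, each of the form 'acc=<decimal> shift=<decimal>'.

Answer: acc=104 shift=7
acc=5736 shift=14
acc=1889896 shift=21
acc=10278504 shift=28

Derivation:
byte 0=0xE8: payload=0x68=104, contrib = 104<<0 = 104; acc -> 104, shift -> 7
byte 1=0xAC: payload=0x2C=44, contrib = 44<<7 = 5632; acc -> 5736, shift -> 14
byte 2=0xF3: payload=0x73=115, contrib = 115<<14 = 1884160; acc -> 1889896, shift -> 21
byte 3=0x04: payload=0x04=4, contrib = 4<<21 = 8388608; acc -> 10278504, shift -> 28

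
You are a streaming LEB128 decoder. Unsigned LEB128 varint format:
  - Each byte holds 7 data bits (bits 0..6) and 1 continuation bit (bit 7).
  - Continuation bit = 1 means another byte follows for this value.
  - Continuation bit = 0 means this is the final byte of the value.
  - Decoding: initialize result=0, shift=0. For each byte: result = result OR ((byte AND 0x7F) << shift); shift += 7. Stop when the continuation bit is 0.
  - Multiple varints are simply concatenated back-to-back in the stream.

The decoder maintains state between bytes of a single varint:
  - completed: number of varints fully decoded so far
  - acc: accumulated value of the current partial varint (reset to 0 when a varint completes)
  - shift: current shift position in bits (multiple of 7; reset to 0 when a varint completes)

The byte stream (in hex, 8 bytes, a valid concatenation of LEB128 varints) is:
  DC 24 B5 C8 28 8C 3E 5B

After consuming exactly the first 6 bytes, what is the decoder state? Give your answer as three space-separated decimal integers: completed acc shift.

Answer: 2 12 7

Derivation:
byte[0]=0xDC cont=1 payload=0x5C: acc |= 92<<0 -> completed=0 acc=92 shift=7
byte[1]=0x24 cont=0 payload=0x24: varint #1 complete (value=4700); reset -> completed=1 acc=0 shift=0
byte[2]=0xB5 cont=1 payload=0x35: acc |= 53<<0 -> completed=1 acc=53 shift=7
byte[3]=0xC8 cont=1 payload=0x48: acc |= 72<<7 -> completed=1 acc=9269 shift=14
byte[4]=0x28 cont=0 payload=0x28: varint #2 complete (value=664629); reset -> completed=2 acc=0 shift=0
byte[5]=0x8C cont=1 payload=0x0C: acc |= 12<<0 -> completed=2 acc=12 shift=7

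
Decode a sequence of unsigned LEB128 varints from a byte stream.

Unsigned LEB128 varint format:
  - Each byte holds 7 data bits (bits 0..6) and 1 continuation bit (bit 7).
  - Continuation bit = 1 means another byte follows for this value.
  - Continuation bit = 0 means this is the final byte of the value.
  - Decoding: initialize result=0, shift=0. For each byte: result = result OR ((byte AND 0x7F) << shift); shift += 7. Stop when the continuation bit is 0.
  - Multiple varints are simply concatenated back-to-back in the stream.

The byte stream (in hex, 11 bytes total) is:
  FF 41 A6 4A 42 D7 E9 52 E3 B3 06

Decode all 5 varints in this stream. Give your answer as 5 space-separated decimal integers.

Answer: 8447 9510 66 1357015 104931

Derivation:
  byte[0]=0xFF cont=1 payload=0x7F=127: acc |= 127<<0 -> acc=127 shift=7
  byte[1]=0x41 cont=0 payload=0x41=65: acc |= 65<<7 -> acc=8447 shift=14 [end]
Varint 1: bytes[0:2] = FF 41 -> value 8447 (2 byte(s))
  byte[2]=0xA6 cont=1 payload=0x26=38: acc |= 38<<0 -> acc=38 shift=7
  byte[3]=0x4A cont=0 payload=0x4A=74: acc |= 74<<7 -> acc=9510 shift=14 [end]
Varint 2: bytes[2:4] = A6 4A -> value 9510 (2 byte(s))
  byte[4]=0x42 cont=0 payload=0x42=66: acc |= 66<<0 -> acc=66 shift=7 [end]
Varint 3: bytes[4:5] = 42 -> value 66 (1 byte(s))
  byte[5]=0xD7 cont=1 payload=0x57=87: acc |= 87<<0 -> acc=87 shift=7
  byte[6]=0xE9 cont=1 payload=0x69=105: acc |= 105<<7 -> acc=13527 shift=14
  byte[7]=0x52 cont=0 payload=0x52=82: acc |= 82<<14 -> acc=1357015 shift=21 [end]
Varint 4: bytes[5:8] = D7 E9 52 -> value 1357015 (3 byte(s))
  byte[8]=0xE3 cont=1 payload=0x63=99: acc |= 99<<0 -> acc=99 shift=7
  byte[9]=0xB3 cont=1 payload=0x33=51: acc |= 51<<7 -> acc=6627 shift=14
  byte[10]=0x06 cont=0 payload=0x06=6: acc |= 6<<14 -> acc=104931 shift=21 [end]
Varint 5: bytes[8:11] = E3 B3 06 -> value 104931 (3 byte(s))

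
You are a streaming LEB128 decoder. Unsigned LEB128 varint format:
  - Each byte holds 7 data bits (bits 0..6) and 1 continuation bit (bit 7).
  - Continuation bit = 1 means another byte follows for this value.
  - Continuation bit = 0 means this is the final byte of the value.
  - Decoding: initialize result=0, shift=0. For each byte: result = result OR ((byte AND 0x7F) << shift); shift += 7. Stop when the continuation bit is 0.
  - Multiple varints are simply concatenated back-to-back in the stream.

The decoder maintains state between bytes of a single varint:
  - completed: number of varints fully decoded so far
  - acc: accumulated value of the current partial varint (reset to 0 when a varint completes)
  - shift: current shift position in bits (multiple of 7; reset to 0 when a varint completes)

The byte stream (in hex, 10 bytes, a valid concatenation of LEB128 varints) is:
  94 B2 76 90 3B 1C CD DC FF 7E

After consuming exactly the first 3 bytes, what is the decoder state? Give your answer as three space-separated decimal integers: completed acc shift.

byte[0]=0x94 cont=1 payload=0x14: acc |= 20<<0 -> completed=0 acc=20 shift=7
byte[1]=0xB2 cont=1 payload=0x32: acc |= 50<<7 -> completed=0 acc=6420 shift=14
byte[2]=0x76 cont=0 payload=0x76: varint #1 complete (value=1939732); reset -> completed=1 acc=0 shift=0

Answer: 1 0 0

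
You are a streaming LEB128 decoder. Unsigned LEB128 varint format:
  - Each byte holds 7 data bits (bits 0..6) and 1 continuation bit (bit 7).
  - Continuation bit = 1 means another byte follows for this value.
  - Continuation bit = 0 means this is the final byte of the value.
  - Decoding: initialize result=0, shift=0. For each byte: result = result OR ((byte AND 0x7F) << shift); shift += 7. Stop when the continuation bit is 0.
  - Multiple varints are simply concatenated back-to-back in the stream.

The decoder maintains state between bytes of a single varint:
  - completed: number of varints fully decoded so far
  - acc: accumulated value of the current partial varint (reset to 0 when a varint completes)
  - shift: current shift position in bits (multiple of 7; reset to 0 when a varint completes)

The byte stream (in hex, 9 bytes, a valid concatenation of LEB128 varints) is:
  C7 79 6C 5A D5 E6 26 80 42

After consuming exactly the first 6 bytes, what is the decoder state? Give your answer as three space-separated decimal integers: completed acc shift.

Answer: 3 13141 14

Derivation:
byte[0]=0xC7 cont=1 payload=0x47: acc |= 71<<0 -> completed=0 acc=71 shift=7
byte[1]=0x79 cont=0 payload=0x79: varint #1 complete (value=15559); reset -> completed=1 acc=0 shift=0
byte[2]=0x6C cont=0 payload=0x6C: varint #2 complete (value=108); reset -> completed=2 acc=0 shift=0
byte[3]=0x5A cont=0 payload=0x5A: varint #3 complete (value=90); reset -> completed=3 acc=0 shift=0
byte[4]=0xD5 cont=1 payload=0x55: acc |= 85<<0 -> completed=3 acc=85 shift=7
byte[5]=0xE6 cont=1 payload=0x66: acc |= 102<<7 -> completed=3 acc=13141 shift=14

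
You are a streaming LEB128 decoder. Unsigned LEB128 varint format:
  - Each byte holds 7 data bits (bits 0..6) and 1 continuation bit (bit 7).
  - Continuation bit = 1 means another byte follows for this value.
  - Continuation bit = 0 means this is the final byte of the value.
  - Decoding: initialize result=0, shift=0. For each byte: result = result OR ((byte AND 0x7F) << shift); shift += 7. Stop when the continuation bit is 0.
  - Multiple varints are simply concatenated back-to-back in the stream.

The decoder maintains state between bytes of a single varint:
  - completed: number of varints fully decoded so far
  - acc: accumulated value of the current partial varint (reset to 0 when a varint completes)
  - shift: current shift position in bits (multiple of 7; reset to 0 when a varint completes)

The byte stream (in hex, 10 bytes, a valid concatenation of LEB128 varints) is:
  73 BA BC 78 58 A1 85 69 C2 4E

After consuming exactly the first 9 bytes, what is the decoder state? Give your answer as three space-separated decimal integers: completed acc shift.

byte[0]=0x73 cont=0 payload=0x73: varint #1 complete (value=115); reset -> completed=1 acc=0 shift=0
byte[1]=0xBA cont=1 payload=0x3A: acc |= 58<<0 -> completed=1 acc=58 shift=7
byte[2]=0xBC cont=1 payload=0x3C: acc |= 60<<7 -> completed=1 acc=7738 shift=14
byte[3]=0x78 cont=0 payload=0x78: varint #2 complete (value=1973818); reset -> completed=2 acc=0 shift=0
byte[4]=0x58 cont=0 payload=0x58: varint #3 complete (value=88); reset -> completed=3 acc=0 shift=0
byte[5]=0xA1 cont=1 payload=0x21: acc |= 33<<0 -> completed=3 acc=33 shift=7
byte[6]=0x85 cont=1 payload=0x05: acc |= 5<<7 -> completed=3 acc=673 shift=14
byte[7]=0x69 cont=0 payload=0x69: varint #4 complete (value=1720993); reset -> completed=4 acc=0 shift=0
byte[8]=0xC2 cont=1 payload=0x42: acc |= 66<<0 -> completed=4 acc=66 shift=7

Answer: 4 66 7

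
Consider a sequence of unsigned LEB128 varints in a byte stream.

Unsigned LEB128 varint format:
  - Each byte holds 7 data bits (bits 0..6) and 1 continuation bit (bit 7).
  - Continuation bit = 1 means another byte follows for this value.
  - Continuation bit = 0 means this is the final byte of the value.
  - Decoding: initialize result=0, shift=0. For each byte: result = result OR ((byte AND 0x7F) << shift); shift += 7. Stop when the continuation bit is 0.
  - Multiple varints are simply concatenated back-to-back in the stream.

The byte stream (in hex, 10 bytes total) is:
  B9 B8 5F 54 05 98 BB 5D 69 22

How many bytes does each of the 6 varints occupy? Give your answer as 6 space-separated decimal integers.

Answer: 3 1 1 3 1 1

Derivation:
  byte[0]=0xB9 cont=1 payload=0x39=57: acc |= 57<<0 -> acc=57 shift=7
  byte[1]=0xB8 cont=1 payload=0x38=56: acc |= 56<<7 -> acc=7225 shift=14
  byte[2]=0x5F cont=0 payload=0x5F=95: acc |= 95<<14 -> acc=1563705 shift=21 [end]
Varint 1: bytes[0:3] = B9 B8 5F -> value 1563705 (3 byte(s))
  byte[3]=0x54 cont=0 payload=0x54=84: acc |= 84<<0 -> acc=84 shift=7 [end]
Varint 2: bytes[3:4] = 54 -> value 84 (1 byte(s))
  byte[4]=0x05 cont=0 payload=0x05=5: acc |= 5<<0 -> acc=5 shift=7 [end]
Varint 3: bytes[4:5] = 05 -> value 5 (1 byte(s))
  byte[5]=0x98 cont=1 payload=0x18=24: acc |= 24<<0 -> acc=24 shift=7
  byte[6]=0xBB cont=1 payload=0x3B=59: acc |= 59<<7 -> acc=7576 shift=14
  byte[7]=0x5D cont=0 payload=0x5D=93: acc |= 93<<14 -> acc=1531288 shift=21 [end]
Varint 4: bytes[5:8] = 98 BB 5D -> value 1531288 (3 byte(s))
  byte[8]=0x69 cont=0 payload=0x69=105: acc |= 105<<0 -> acc=105 shift=7 [end]
Varint 5: bytes[8:9] = 69 -> value 105 (1 byte(s))
  byte[9]=0x22 cont=0 payload=0x22=34: acc |= 34<<0 -> acc=34 shift=7 [end]
Varint 6: bytes[9:10] = 22 -> value 34 (1 byte(s))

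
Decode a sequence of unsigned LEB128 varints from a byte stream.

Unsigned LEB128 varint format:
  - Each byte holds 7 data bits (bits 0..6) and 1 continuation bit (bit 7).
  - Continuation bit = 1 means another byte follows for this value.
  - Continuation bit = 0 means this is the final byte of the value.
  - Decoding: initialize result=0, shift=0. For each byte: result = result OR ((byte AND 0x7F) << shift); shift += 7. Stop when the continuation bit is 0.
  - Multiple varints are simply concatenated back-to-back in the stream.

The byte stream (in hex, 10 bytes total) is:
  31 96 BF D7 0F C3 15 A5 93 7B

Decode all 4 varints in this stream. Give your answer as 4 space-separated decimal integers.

  byte[0]=0x31 cont=0 payload=0x31=49: acc |= 49<<0 -> acc=49 shift=7 [end]
Varint 1: bytes[0:1] = 31 -> value 49 (1 byte(s))
  byte[1]=0x96 cont=1 payload=0x16=22: acc |= 22<<0 -> acc=22 shift=7
  byte[2]=0xBF cont=1 payload=0x3F=63: acc |= 63<<7 -> acc=8086 shift=14
  byte[3]=0xD7 cont=1 payload=0x57=87: acc |= 87<<14 -> acc=1433494 shift=21
  byte[4]=0x0F cont=0 payload=0x0F=15: acc |= 15<<21 -> acc=32890774 shift=28 [end]
Varint 2: bytes[1:5] = 96 BF D7 0F -> value 32890774 (4 byte(s))
  byte[5]=0xC3 cont=1 payload=0x43=67: acc |= 67<<0 -> acc=67 shift=7
  byte[6]=0x15 cont=0 payload=0x15=21: acc |= 21<<7 -> acc=2755 shift=14 [end]
Varint 3: bytes[5:7] = C3 15 -> value 2755 (2 byte(s))
  byte[7]=0xA5 cont=1 payload=0x25=37: acc |= 37<<0 -> acc=37 shift=7
  byte[8]=0x93 cont=1 payload=0x13=19: acc |= 19<<7 -> acc=2469 shift=14
  byte[9]=0x7B cont=0 payload=0x7B=123: acc |= 123<<14 -> acc=2017701 shift=21 [end]
Varint 4: bytes[7:10] = A5 93 7B -> value 2017701 (3 byte(s))

Answer: 49 32890774 2755 2017701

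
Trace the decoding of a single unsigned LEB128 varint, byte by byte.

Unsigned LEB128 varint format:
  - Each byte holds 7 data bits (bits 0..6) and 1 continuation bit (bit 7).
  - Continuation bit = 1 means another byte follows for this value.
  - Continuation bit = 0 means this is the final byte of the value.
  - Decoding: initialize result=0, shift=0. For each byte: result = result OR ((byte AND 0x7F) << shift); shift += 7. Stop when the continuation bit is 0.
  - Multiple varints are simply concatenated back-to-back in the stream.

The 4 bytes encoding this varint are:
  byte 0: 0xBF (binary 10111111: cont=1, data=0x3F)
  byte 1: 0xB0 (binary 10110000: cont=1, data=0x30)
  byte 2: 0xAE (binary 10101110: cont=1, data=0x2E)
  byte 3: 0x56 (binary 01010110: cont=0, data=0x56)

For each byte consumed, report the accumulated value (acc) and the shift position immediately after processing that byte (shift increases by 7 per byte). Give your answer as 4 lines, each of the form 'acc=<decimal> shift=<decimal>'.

byte 0=0xBF: payload=0x3F=63, contrib = 63<<0 = 63; acc -> 63, shift -> 7
byte 1=0xB0: payload=0x30=48, contrib = 48<<7 = 6144; acc -> 6207, shift -> 14
byte 2=0xAE: payload=0x2E=46, contrib = 46<<14 = 753664; acc -> 759871, shift -> 21
byte 3=0x56: payload=0x56=86, contrib = 86<<21 = 180355072; acc -> 181114943, shift -> 28

Answer: acc=63 shift=7
acc=6207 shift=14
acc=759871 shift=21
acc=181114943 shift=28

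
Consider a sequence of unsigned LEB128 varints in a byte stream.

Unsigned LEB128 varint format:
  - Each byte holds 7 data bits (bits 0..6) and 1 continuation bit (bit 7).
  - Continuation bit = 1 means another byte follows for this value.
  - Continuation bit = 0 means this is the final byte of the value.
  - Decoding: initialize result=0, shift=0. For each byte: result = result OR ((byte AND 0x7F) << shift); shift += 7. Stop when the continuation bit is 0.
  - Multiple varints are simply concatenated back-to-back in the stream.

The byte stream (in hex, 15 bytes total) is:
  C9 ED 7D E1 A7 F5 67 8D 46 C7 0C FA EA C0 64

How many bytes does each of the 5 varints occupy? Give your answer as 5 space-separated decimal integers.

Answer: 3 4 2 2 4

Derivation:
  byte[0]=0xC9 cont=1 payload=0x49=73: acc |= 73<<0 -> acc=73 shift=7
  byte[1]=0xED cont=1 payload=0x6D=109: acc |= 109<<7 -> acc=14025 shift=14
  byte[2]=0x7D cont=0 payload=0x7D=125: acc |= 125<<14 -> acc=2062025 shift=21 [end]
Varint 1: bytes[0:3] = C9 ED 7D -> value 2062025 (3 byte(s))
  byte[3]=0xE1 cont=1 payload=0x61=97: acc |= 97<<0 -> acc=97 shift=7
  byte[4]=0xA7 cont=1 payload=0x27=39: acc |= 39<<7 -> acc=5089 shift=14
  byte[5]=0xF5 cont=1 payload=0x75=117: acc |= 117<<14 -> acc=1922017 shift=21
  byte[6]=0x67 cont=0 payload=0x67=103: acc |= 103<<21 -> acc=217928673 shift=28 [end]
Varint 2: bytes[3:7] = E1 A7 F5 67 -> value 217928673 (4 byte(s))
  byte[7]=0x8D cont=1 payload=0x0D=13: acc |= 13<<0 -> acc=13 shift=7
  byte[8]=0x46 cont=0 payload=0x46=70: acc |= 70<<7 -> acc=8973 shift=14 [end]
Varint 3: bytes[7:9] = 8D 46 -> value 8973 (2 byte(s))
  byte[9]=0xC7 cont=1 payload=0x47=71: acc |= 71<<0 -> acc=71 shift=7
  byte[10]=0x0C cont=0 payload=0x0C=12: acc |= 12<<7 -> acc=1607 shift=14 [end]
Varint 4: bytes[9:11] = C7 0C -> value 1607 (2 byte(s))
  byte[11]=0xFA cont=1 payload=0x7A=122: acc |= 122<<0 -> acc=122 shift=7
  byte[12]=0xEA cont=1 payload=0x6A=106: acc |= 106<<7 -> acc=13690 shift=14
  byte[13]=0xC0 cont=1 payload=0x40=64: acc |= 64<<14 -> acc=1062266 shift=21
  byte[14]=0x64 cont=0 payload=0x64=100: acc |= 100<<21 -> acc=210777466 shift=28 [end]
Varint 5: bytes[11:15] = FA EA C0 64 -> value 210777466 (4 byte(s))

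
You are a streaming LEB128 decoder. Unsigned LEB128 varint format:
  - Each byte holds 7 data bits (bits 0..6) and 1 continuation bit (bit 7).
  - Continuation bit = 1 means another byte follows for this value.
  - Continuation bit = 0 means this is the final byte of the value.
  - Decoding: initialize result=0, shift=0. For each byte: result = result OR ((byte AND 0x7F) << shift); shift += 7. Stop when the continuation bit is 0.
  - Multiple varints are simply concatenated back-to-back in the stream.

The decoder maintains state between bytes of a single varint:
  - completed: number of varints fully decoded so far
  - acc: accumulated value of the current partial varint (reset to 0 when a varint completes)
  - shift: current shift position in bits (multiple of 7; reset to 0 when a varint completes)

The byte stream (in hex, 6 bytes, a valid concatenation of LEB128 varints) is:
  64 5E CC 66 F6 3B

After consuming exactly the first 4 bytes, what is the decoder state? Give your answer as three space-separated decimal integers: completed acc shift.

byte[0]=0x64 cont=0 payload=0x64: varint #1 complete (value=100); reset -> completed=1 acc=0 shift=0
byte[1]=0x5E cont=0 payload=0x5E: varint #2 complete (value=94); reset -> completed=2 acc=0 shift=0
byte[2]=0xCC cont=1 payload=0x4C: acc |= 76<<0 -> completed=2 acc=76 shift=7
byte[3]=0x66 cont=0 payload=0x66: varint #3 complete (value=13132); reset -> completed=3 acc=0 shift=0

Answer: 3 0 0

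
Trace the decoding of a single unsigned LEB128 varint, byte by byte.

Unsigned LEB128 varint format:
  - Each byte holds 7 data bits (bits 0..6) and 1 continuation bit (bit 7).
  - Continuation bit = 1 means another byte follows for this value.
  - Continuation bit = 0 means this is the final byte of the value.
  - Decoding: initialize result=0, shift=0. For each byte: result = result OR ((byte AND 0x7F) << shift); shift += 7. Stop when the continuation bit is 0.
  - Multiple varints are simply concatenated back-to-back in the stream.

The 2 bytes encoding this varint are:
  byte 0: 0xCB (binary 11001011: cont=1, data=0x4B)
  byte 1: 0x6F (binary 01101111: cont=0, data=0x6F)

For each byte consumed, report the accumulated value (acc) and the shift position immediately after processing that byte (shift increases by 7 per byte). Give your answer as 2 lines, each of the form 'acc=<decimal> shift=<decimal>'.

Answer: acc=75 shift=7
acc=14283 shift=14

Derivation:
byte 0=0xCB: payload=0x4B=75, contrib = 75<<0 = 75; acc -> 75, shift -> 7
byte 1=0x6F: payload=0x6F=111, contrib = 111<<7 = 14208; acc -> 14283, shift -> 14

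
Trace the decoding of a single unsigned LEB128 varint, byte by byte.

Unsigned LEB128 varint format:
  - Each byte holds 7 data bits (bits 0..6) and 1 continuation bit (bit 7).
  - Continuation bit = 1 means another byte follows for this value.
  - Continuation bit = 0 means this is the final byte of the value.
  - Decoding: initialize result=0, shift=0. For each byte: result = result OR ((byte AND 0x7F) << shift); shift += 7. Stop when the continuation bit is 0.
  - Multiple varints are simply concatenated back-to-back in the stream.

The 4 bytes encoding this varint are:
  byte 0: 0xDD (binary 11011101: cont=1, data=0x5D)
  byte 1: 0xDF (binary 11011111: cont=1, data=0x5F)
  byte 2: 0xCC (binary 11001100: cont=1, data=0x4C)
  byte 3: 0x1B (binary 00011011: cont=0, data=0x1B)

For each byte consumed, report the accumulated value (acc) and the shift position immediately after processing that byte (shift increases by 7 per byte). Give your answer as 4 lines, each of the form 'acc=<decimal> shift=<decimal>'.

byte 0=0xDD: payload=0x5D=93, contrib = 93<<0 = 93; acc -> 93, shift -> 7
byte 1=0xDF: payload=0x5F=95, contrib = 95<<7 = 12160; acc -> 12253, shift -> 14
byte 2=0xCC: payload=0x4C=76, contrib = 76<<14 = 1245184; acc -> 1257437, shift -> 21
byte 3=0x1B: payload=0x1B=27, contrib = 27<<21 = 56623104; acc -> 57880541, shift -> 28

Answer: acc=93 shift=7
acc=12253 shift=14
acc=1257437 shift=21
acc=57880541 shift=28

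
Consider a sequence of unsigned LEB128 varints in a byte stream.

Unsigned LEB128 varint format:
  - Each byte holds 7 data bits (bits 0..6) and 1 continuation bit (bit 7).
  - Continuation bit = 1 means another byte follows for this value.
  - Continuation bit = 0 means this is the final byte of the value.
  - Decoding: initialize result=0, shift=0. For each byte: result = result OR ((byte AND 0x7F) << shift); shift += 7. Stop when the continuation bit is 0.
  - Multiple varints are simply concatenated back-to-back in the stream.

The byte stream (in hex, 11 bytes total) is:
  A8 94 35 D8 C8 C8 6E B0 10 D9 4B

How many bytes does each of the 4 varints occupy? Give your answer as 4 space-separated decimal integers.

  byte[0]=0xA8 cont=1 payload=0x28=40: acc |= 40<<0 -> acc=40 shift=7
  byte[1]=0x94 cont=1 payload=0x14=20: acc |= 20<<7 -> acc=2600 shift=14
  byte[2]=0x35 cont=0 payload=0x35=53: acc |= 53<<14 -> acc=870952 shift=21 [end]
Varint 1: bytes[0:3] = A8 94 35 -> value 870952 (3 byte(s))
  byte[3]=0xD8 cont=1 payload=0x58=88: acc |= 88<<0 -> acc=88 shift=7
  byte[4]=0xC8 cont=1 payload=0x48=72: acc |= 72<<7 -> acc=9304 shift=14
  byte[5]=0xC8 cont=1 payload=0x48=72: acc |= 72<<14 -> acc=1188952 shift=21
  byte[6]=0x6E cont=0 payload=0x6E=110: acc |= 110<<21 -> acc=231875672 shift=28 [end]
Varint 2: bytes[3:7] = D8 C8 C8 6E -> value 231875672 (4 byte(s))
  byte[7]=0xB0 cont=1 payload=0x30=48: acc |= 48<<0 -> acc=48 shift=7
  byte[8]=0x10 cont=0 payload=0x10=16: acc |= 16<<7 -> acc=2096 shift=14 [end]
Varint 3: bytes[7:9] = B0 10 -> value 2096 (2 byte(s))
  byte[9]=0xD9 cont=1 payload=0x59=89: acc |= 89<<0 -> acc=89 shift=7
  byte[10]=0x4B cont=0 payload=0x4B=75: acc |= 75<<7 -> acc=9689 shift=14 [end]
Varint 4: bytes[9:11] = D9 4B -> value 9689 (2 byte(s))

Answer: 3 4 2 2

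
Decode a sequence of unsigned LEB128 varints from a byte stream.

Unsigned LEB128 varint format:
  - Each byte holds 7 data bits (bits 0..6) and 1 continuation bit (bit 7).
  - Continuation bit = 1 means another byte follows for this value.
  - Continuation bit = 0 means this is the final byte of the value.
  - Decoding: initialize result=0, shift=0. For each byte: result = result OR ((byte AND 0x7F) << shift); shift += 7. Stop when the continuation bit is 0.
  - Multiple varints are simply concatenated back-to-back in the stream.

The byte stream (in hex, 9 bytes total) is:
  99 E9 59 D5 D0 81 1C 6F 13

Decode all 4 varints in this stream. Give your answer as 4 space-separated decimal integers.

  byte[0]=0x99 cont=1 payload=0x19=25: acc |= 25<<0 -> acc=25 shift=7
  byte[1]=0xE9 cont=1 payload=0x69=105: acc |= 105<<7 -> acc=13465 shift=14
  byte[2]=0x59 cont=0 payload=0x59=89: acc |= 89<<14 -> acc=1471641 shift=21 [end]
Varint 1: bytes[0:3] = 99 E9 59 -> value 1471641 (3 byte(s))
  byte[3]=0xD5 cont=1 payload=0x55=85: acc |= 85<<0 -> acc=85 shift=7
  byte[4]=0xD0 cont=1 payload=0x50=80: acc |= 80<<7 -> acc=10325 shift=14
  byte[5]=0x81 cont=1 payload=0x01=1: acc |= 1<<14 -> acc=26709 shift=21
  byte[6]=0x1C cont=0 payload=0x1C=28: acc |= 28<<21 -> acc=58746965 shift=28 [end]
Varint 2: bytes[3:7] = D5 D0 81 1C -> value 58746965 (4 byte(s))
  byte[7]=0x6F cont=0 payload=0x6F=111: acc |= 111<<0 -> acc=111 shift=7 [end]
Varint 3: bytes[7:8] = 6F -> value 111 (1 byte(s))
  byte[8]=0x13 cont=0 payload=0x13=19: acc |= 19<<0 -> acc=19 shift=7 [end]
Varint 4: bytes[8:9] = 13 -> value 19 (1 byte(s))

Answer: 1471641 58746965 111 19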